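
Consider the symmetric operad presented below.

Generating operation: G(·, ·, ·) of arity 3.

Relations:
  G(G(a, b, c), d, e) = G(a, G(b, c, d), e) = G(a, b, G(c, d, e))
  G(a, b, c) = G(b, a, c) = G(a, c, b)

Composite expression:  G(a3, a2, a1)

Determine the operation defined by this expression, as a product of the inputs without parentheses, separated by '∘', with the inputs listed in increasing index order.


Any arrangement under G is one operation, so sort the a-inputs.
G(a3, a2, a1) flattens to a3 ∘ a2 ∘ a1
putting the inputs in ascending order: a1 ∘ a2 ∘ a3

a1 ∘ a2 ∘ a3


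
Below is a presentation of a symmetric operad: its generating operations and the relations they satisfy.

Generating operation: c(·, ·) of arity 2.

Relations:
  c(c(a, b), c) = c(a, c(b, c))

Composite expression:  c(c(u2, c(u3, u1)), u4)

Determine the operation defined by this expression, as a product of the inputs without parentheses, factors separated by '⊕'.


All parenthesizations of c agree; list the u-inputs left to right.
c(u3, u1) collapses to u3 ⊕ u1
c(u2, c(u3, u1)) collapses to u2 ⊕ u3 ⊕ u1
c(c(u2, c(u3, u1)), u4) collapses to u2 ⊕ u3 ⊕ u1 ⊕ u4

u2 ⊕ u3 ⊕ u1 ⊕ u4


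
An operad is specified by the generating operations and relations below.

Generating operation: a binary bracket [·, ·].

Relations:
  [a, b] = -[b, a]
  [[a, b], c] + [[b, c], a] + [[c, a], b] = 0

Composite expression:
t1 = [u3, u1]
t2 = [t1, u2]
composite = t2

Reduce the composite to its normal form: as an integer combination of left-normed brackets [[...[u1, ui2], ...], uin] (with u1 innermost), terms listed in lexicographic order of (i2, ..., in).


-[[u1, u3], u2]


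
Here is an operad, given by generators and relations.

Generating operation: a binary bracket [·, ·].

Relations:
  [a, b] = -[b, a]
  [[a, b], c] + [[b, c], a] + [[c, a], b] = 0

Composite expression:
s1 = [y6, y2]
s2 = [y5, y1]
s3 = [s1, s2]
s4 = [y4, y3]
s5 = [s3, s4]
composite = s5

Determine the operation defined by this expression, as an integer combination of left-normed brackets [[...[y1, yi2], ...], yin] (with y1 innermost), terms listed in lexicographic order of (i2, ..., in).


[[[[[y1, y5], y2], y6], y3], y4] - [[[[[y1, y5], y2], y6], y4], y3] - [[[[[y1, y5], y6], y2], y3], y4] + [[[[[y1, y5], y6], y2], y4], y3]

In the tensor algebra, words opening y1 carry the y1-anchored form.
Composite bracket: [[[y6, y2], [y5, y1]], [y4, y3]]
Expanding via [a, b] = ab - ba: 32 signed words (2^5 = 32).
Only words starting with y1 matter:
  y1y5y2y6y3y4 (sign +1) contributes +[[[[[y1, y5], y2], y6], y3], y4]
  y1y5y2y6y4y3 (sign -1) contributes -[[[[[y1, y5], y2], y6], y4], y3]
  y1y5y6y2y3y4 (sign -1) contributes -[[[[[y1, y5], y6], y2], y3], y4]
  y1y5y6y2y4y3 (sign +1) contributes +[[[[[y1, y5], y6], y2], y4], y3]


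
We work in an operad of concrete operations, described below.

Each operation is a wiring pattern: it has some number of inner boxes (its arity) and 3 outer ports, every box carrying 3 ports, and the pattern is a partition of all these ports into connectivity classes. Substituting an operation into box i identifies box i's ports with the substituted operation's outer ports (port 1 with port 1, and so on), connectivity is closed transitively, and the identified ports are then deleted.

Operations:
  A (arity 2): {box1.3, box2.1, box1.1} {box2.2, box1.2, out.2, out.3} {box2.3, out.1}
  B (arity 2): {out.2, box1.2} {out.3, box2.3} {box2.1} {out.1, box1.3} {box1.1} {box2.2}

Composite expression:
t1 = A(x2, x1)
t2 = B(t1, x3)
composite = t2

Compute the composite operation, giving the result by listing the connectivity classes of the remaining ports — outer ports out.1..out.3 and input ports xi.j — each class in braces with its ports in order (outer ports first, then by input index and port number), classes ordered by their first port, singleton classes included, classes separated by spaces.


{out.1, out.2, x1.2, x2.2} {out.3, x3.3} {x1.1, x2.1, x2.3} {x1.3} {x3.1} {x3.2}

Connectivity passes through glued B-boundaries; trace each wire chain.
composing A on (x2, x1), with out.j its own outer ports: {out.1, x1.3} {out.2, out.3, x1.2, x2.2} {x1.1, x2.1, x2.3}
composing B on (x2, x1, x3), with out.j its own outer ports: {out.1, out.2, x1.2, x2.2} {out.3, x3.3} {x1.1, x2.1, x2.3} {x1.3} {x3.1} {x3.2}


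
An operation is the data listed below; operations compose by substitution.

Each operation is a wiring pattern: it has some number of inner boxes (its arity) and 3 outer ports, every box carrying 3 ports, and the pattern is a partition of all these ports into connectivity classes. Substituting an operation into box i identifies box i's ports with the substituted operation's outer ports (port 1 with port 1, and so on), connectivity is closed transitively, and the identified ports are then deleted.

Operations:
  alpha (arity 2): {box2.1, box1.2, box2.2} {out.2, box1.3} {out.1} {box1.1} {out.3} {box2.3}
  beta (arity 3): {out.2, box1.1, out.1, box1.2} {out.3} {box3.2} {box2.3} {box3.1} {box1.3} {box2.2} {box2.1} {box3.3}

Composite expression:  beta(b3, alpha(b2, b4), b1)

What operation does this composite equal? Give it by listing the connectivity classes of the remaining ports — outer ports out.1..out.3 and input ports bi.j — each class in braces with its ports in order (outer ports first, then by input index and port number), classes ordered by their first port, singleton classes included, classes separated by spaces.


{out.1, out.2, b3.1, b3.2} {out.3} {b1.1} {b1.2} {b1.3} {b2.1} {b2.2, b4.1, b4.2} {b2.3} {b3.3} {b4.3}


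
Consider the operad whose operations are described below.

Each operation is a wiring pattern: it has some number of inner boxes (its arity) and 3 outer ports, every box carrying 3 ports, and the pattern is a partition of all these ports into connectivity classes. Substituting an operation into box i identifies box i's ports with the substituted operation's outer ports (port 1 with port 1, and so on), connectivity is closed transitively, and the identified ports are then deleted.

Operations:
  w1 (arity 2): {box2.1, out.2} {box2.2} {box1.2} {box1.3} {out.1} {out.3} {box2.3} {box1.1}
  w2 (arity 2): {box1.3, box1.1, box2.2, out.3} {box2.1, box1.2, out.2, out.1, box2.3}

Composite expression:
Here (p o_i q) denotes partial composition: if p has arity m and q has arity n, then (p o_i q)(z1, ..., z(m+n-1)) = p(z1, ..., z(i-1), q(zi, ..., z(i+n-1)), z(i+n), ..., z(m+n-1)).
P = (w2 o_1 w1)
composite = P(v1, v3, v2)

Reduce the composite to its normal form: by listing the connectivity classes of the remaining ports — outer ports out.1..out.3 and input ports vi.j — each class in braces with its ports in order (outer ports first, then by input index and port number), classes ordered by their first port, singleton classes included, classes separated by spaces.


{out.1, out.2, v2.1, v2.3, v3.1} {out.3, v2.2} {v1.1} {v1.2} {v1.3} {v3.2} {v3.3}

After gluing at w2, chains via deleted ports link the v-ports.
composing w1 on (v1, v3), with out.j its own outer ports: {out.1} {out.2, v3.1} {out.3} {v1.1} {v1.2} {v1.3} {v3.2} {v3.3}
composing w2 on (v1, v3, v2), with out.j its own outer ports: {out.1, out.2, v2.1, v2.3, v3.1} {out.3, v2.2} {v1.1} {v1.2} {v1.3} {v3.2} {v3.3}


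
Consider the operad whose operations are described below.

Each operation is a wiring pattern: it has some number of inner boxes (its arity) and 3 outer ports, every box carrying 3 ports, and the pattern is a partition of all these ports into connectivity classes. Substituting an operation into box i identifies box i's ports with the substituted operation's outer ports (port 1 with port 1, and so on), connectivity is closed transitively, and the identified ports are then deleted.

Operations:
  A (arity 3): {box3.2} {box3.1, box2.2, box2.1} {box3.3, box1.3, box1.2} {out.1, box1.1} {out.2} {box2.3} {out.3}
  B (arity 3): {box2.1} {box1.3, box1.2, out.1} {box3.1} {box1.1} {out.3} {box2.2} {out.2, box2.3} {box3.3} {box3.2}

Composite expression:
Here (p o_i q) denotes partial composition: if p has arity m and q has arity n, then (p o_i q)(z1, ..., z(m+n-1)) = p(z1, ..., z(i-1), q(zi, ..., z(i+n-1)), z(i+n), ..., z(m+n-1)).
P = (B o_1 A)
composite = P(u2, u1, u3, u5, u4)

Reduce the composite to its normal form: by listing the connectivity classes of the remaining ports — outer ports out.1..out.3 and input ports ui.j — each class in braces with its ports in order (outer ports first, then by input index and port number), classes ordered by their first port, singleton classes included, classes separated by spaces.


{out.1} {out.2, u5.3} {out.3} {u1.1, u1.2, u3.1} {u1.3} {u2.1} {u2.2, u2.3, u3.3} {u3.2} {u4.1} {u4.2} {u4.3} {u5.1} {u5.2}

Substituting into B glues patterns; closure does the rest.
stage A: inputs (u2, u1, u3), connectivity {out.1, u2.1} {out.2} {out.3} {u1.1, u1.2, u3.1} {u1.3} {u2.2, u2.3, u3.3} {u3.2}, out.j its boundary
stage B: inputs (u2, u1, u3, u5, u4), connectivity {out.1} {out.2, u5.3} {out.3} {u1.1, u1.2, u3.1} {u1.3} {u2.1} {u2.2, u2.3, u3.3} {u3.2} {u4.1} {u4.2} {u4.3} {u5.1} {u5.2}, out.j its boundary


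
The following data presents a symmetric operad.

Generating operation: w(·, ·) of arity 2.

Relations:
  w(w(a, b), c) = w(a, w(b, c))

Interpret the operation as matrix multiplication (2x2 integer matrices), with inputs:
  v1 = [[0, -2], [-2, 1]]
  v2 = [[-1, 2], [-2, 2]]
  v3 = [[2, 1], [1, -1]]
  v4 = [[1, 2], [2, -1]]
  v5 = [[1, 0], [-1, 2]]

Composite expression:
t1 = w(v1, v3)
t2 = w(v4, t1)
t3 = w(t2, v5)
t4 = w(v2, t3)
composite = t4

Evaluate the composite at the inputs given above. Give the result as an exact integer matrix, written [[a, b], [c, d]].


[[-12, 36], [-8, 44]]

w(v1, v3) = [[-2, 2], [-3, -3]]
w(v4, w(v1, v3)) = [[-8, -4], [-1, 7]]
w(w(v4, w(v1, v3)), v5) = [[-4, -8], [-8, 14]]
w(v2, w(w(v4, w(v1, v3)), v5)) = [[-12, 36], [-8, 44]]


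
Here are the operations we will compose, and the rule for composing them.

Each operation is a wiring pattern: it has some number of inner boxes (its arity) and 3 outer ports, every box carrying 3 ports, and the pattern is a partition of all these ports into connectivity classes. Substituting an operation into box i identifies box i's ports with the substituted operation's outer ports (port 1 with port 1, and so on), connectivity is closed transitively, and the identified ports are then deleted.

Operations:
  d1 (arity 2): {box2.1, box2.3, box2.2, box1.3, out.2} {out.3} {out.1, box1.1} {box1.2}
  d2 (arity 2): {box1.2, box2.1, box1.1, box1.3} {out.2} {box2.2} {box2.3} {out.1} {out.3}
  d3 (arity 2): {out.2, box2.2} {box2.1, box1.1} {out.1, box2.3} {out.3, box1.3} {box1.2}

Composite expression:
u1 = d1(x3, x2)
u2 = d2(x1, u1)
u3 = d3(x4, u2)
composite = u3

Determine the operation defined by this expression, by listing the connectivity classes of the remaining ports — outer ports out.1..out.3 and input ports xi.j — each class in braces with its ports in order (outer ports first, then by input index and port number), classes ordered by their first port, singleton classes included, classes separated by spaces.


Connectivity passes through glued d3-boundaries; trace each wire chain.
after d1, the pattern on (x3, x2) reads {out.1, x3.1} {out.2, x2.1, x2.2, x2.3, x3.3} {out.3} {x3.2} (out.j = its outer ports)
after d2, the pattern on (x1, x3, x2) reads {out.1} {out.2} {out.3} {x1.1, x1.2, x1.3, x3.1} {x2.1, x2.2, x2.3, x3.3} {x3.2} (out.j = its outer ports)
after d3, the pattern on (x4, x1, x3, x2) reads {out.1} {out.2} {out.3, x4.3} {x1.1, x1.2, x1.3, x3.1} {x2.1, x2.2, x2.3, x3.3} {x3.2} {x4.1} {x4.2} (out.j = its outer ports)

{out.1} {out.2} {out.3, x4.3} {x1.1, x1.2, x1.3, x3.1} {x2.1, x2.2, x2.3, x3.3} {x3.2} {x4.1} {x4.2}


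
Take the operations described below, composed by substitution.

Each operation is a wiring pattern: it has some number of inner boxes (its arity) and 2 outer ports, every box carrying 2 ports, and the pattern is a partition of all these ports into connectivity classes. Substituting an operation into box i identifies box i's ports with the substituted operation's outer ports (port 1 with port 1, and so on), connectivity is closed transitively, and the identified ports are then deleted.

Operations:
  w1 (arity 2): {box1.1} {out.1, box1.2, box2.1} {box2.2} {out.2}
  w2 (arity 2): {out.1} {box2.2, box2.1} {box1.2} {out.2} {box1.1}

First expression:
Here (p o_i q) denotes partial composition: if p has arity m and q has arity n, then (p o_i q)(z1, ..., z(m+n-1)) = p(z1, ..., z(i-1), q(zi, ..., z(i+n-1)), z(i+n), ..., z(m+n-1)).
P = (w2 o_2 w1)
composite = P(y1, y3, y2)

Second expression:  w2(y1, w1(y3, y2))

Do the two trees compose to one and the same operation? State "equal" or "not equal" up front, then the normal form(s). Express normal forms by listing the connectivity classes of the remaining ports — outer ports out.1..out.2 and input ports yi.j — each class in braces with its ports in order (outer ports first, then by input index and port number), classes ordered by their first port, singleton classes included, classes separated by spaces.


equal — both sides give {out.1} {out.2} {y1.1} {y1.2} {y2.1, y3.2} {y2.2} {y3.1}

Normal form of the first expression: {out.1} {out.2} {y1.1} {y1.2} {y2.1, y3.2} {y2.2} {y3.1}
Normal form of the second expression: {out.1} {out.2} {y1.1} {y1.2} {y2.1, y3.2} {y2.2} {y3.1}
Identical normal forms: equal.


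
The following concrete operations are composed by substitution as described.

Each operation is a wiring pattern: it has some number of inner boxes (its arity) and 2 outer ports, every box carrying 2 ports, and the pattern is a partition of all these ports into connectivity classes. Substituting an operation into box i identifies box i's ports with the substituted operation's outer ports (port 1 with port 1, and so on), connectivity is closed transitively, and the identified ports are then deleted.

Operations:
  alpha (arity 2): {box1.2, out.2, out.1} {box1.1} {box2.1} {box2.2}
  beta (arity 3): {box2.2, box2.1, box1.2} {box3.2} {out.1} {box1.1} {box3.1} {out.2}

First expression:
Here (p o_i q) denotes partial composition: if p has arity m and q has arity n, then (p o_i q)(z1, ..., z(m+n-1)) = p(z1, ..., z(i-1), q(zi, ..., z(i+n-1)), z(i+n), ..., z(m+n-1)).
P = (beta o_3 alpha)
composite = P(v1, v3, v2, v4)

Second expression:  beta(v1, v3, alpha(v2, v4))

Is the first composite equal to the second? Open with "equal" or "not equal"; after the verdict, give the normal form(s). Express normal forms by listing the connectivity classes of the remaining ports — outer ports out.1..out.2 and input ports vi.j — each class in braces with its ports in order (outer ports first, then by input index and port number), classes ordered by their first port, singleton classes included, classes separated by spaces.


equal — both sides give {out.1} {out.2} {v1.1} {v1.2, v3.1, v3.2} {v2.1} {v2.2} {v4.1} {v4.2}

The first expression reduces to {out.1} {out.2} {v1.1} {v1.2, v3.1, v3.2} {v2.1} {v2.2} {v4.1} {v4.2}
The second expression reduces to {out.1} {out.2} {v1.1} {v1.2, v3.1, v3.2} {v2.1} {v2.2} {v4.1} {v4.2}
Both agree, so they are equal.


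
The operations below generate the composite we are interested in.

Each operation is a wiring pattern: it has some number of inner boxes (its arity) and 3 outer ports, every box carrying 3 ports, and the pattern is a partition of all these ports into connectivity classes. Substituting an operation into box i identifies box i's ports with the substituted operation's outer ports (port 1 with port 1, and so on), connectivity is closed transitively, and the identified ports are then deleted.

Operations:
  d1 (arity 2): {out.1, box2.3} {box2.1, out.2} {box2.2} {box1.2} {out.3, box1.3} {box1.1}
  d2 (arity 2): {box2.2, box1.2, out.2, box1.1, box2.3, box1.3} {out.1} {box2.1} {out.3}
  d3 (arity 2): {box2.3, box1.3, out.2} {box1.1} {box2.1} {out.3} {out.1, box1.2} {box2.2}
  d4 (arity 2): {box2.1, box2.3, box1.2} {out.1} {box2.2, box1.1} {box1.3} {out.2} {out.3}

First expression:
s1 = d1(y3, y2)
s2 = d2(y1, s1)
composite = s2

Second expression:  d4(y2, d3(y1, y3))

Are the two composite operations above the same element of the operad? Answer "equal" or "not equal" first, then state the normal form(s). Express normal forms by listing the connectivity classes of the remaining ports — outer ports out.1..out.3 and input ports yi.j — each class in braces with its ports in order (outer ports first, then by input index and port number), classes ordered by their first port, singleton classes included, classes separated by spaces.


not equal; first: {out.1} {out.2, y1.1, y1.2, y1.3, y2.1, y3.3} {out.3} {y2.2} {y2.3} {y3.1} {y3.2}; second: {out.1} {out.2} {out.3} {y1.1} {y1.2, y2.2} {y1.3, y2.1, y3.3} {y2.3} {y3.1} {y3.2}

The first expression, normalized: {out.1} {out.2, y1.1, y1.2, y1.3, y2.1, y3.3} {out.3} {y2.2} {y2.3} {y3.1} {y3.2}
The second expression, normalized: {out.1} {out.2} {out.3} {y1.1} {y1.2, y2.2} {y1.3, y2.1, y3.3} {y2.3} {y3.1} {y3.2}
Distinct normal forms: not equal.


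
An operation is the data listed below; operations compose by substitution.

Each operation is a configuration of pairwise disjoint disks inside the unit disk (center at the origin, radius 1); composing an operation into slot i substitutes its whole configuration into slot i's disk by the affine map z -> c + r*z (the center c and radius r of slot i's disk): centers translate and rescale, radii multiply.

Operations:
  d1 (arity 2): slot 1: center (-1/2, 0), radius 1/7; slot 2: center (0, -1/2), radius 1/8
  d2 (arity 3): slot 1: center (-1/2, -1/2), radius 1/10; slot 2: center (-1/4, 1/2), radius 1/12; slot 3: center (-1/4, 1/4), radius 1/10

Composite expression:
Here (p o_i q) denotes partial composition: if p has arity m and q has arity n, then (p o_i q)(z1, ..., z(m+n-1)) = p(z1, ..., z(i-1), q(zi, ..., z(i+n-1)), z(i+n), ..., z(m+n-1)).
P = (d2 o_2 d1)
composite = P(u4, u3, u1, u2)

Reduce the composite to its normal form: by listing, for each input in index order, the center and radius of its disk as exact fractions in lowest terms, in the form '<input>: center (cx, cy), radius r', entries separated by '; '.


u1: center (-1/4, 11/24), radius 1/96; u2: center (-1/4, 1/4), radius 1/10; u3: center (-7/24, 1/2), radius 1/84; u4: center (-1/2, -1/2), radius 1/10


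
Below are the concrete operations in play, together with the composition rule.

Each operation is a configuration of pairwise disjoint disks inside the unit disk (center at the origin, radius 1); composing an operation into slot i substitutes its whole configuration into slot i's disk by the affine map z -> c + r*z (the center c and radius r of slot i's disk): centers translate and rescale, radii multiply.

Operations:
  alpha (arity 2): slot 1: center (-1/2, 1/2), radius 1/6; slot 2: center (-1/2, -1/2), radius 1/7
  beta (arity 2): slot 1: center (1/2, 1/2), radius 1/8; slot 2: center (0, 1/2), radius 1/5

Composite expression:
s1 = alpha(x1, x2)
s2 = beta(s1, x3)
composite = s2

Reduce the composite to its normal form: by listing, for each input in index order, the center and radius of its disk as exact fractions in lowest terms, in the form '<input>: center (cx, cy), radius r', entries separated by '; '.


x1: center (7/16, 9/16), radius 1/48; x2: center (7/16, 7/16), radius 1/56; x3: center (0, 1/2), radius 1/5

Affine substitution under beta: radii multiply and x-centers shift.
for x1, the 2-step affine chain lands on center (7/16, 9/16), radius 1/48
for x2, the 2-step affine chain lands on center (7/16, 7/16), radius 1/56
for x3, the 1-step affine chain lands on center (0, 1/2), radius 1/5


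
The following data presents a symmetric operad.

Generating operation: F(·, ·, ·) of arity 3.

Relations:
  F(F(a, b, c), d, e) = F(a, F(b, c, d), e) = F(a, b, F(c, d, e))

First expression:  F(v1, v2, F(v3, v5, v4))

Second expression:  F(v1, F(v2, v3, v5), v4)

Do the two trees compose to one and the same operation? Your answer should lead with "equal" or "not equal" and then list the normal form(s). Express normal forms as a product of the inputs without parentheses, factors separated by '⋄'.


equal: each reduces to v1 ⋄ v2 ⋄ v3 ⋄ v5 ⋄ v4

In normal form, the first expression is v1 ⋄ v2 ⋄ v3 ⋄ v5 ⋄ v4
In normal form, the second expression is v1 ⋄ v2 ⋄ v3 ⋄ v5 ⋄ v4
Identical normal forms: equal.


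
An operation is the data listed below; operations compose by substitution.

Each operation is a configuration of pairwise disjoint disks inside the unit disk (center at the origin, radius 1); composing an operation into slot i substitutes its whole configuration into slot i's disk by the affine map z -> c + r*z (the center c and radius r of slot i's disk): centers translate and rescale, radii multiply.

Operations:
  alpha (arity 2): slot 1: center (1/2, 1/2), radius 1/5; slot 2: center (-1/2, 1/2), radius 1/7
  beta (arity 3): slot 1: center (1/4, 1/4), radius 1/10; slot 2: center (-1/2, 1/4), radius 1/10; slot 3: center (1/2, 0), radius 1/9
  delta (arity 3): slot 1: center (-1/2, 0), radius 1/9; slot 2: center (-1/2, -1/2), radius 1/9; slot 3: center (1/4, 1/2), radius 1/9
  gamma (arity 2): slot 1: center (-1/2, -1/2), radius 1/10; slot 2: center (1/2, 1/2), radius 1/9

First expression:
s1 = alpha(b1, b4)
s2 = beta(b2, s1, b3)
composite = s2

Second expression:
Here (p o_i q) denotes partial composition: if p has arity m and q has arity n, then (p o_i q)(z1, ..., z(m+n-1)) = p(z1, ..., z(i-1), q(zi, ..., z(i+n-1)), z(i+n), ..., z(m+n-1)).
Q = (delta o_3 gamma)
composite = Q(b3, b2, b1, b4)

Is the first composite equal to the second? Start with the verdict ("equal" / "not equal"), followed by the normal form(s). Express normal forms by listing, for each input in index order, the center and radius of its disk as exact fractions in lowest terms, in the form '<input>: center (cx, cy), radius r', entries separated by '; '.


not equal; the first gives b1: center (-9/20, 3/10), radius 1/50; b2: center (1/4, 1/4), radius 1/10; b3: center (1/2, 0), radius 1/9; b4: center (-11/20, 3/10), radius 1/70 and the second b1: center (7/36, 4/9), radius 1/90; b2: center (-1/2, -1/2), radius 1/9; b3: center (-1/2, 0), radius 1/9; b4: center (11/36, 5/9), radius 1/81


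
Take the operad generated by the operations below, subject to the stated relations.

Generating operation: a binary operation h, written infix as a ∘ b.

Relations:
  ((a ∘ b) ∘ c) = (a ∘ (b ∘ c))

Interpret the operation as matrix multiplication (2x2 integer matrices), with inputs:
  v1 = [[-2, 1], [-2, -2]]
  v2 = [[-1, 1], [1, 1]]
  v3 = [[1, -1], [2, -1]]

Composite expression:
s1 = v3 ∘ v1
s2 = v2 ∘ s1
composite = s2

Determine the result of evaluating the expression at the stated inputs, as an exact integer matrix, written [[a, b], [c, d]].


[[-2, 1], [-2, 7]]

(v3 ∘ v1) = [[0, 3], [-2, 4]]
(v2 ∘ (v3 ∘ v1)) = [[-2, 1], [-2, 7]]


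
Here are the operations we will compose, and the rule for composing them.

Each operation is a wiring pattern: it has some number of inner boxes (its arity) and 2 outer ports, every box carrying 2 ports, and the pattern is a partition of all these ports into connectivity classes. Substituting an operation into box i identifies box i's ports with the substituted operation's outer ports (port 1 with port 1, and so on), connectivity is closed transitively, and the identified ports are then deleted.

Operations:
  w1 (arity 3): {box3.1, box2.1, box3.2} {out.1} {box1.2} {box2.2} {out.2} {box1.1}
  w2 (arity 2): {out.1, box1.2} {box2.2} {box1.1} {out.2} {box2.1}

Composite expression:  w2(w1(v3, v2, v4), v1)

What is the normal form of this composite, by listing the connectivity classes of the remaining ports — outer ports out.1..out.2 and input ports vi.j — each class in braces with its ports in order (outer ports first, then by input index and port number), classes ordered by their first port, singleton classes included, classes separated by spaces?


{out.1} {out.2} {v1.1} {v1.2} {v2.1, v4.1, v4.2} {v2.2} {v3.1} {v3.2}

Treat the ports identified at w2 as solder joints: merge, then drop.
through w1, on inputs (v3, v2, v4): {out.1} {out.2} {v2.1, v4.1, v4.2} {v2.2} {v3.1} {v3.2} (out.j = stage outer ports)
through w2, on inputs (v3, v2, v4, v1): {out.1} {out.2} {v1.1} {v1.2} {v2.1, v4.1, v4.2} {v2.2} {v3.1} {v3.2} (out.j = stage outer ports)


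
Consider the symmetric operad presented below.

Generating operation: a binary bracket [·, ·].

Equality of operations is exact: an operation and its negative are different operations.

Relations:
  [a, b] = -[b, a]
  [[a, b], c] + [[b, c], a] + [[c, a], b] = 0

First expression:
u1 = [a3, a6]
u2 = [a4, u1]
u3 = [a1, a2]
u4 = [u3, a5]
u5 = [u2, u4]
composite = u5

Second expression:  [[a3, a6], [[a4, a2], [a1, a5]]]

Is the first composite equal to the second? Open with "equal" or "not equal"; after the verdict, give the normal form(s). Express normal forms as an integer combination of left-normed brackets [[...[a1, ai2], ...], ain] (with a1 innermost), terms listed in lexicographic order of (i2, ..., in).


not equal; first: [[[[[a1, a2], a5], a3], a6], a4] - [[[[[a1, a2], a5], a4], a3], a6] + [[[[[a1, a2], a5], a4], a6], a3] - [[[[[a1, a2], a5], a6], a3], a4]; second: -[[[[[a1, a5], a2], a4], a3], a6] + [[[[[a1, a5], a2], a4], a6], a3] + [[[[[a1, a5], a4], a2], a3], a6] - [[[[[a1, a5], a4], a2], a6], a3]

In normal form, the first expression is [[[[[a1, a2], a5], a3], a6], a4] - [[[[[a1, a2], a5], a4], a3], a6] + [[[[[a1, a2], a5], a4], a6], a3] - [[[[[a1, a2], a5], a6], a3], a4]
In normal form, the second expression is -[[[[[a1, a5], a2], a4], a3], a6] + [[[[[a1, a5], a2], a4], a6], a3] + [[[[[a1, a5], a4], a2], a3], a6] - [[[[[a1, a5], a4], a2], a6], a3]
The forms do not match — not equal.


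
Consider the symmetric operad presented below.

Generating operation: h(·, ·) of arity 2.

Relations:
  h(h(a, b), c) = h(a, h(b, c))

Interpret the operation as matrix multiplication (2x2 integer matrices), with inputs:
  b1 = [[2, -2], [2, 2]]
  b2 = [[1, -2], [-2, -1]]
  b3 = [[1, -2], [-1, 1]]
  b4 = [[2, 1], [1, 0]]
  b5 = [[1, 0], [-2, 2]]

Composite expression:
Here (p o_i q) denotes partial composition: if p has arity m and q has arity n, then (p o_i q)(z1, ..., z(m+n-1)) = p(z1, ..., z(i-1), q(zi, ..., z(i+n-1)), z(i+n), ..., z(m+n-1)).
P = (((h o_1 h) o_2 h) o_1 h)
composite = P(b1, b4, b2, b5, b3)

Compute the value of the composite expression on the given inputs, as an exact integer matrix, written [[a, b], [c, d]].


[[22, -32], [58, -88]]

h(b1, b4) = [[2, 2], [6, 2]]
h(b2, b5) = [[5, -4], [0, -2]]
h(h(b1, b4), h(b2, b5)) = [[10, -12], [30, -28]]
h(h(h(b1, b4), h(b2, b5)), b3) = [[22, -32], [58, -88]]


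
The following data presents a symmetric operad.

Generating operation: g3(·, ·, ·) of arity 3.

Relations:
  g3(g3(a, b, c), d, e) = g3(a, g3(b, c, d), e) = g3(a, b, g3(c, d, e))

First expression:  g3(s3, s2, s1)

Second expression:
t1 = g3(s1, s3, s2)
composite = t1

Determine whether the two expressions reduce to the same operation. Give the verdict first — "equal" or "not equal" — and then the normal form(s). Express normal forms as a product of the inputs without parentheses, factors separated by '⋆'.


not equal — first s3 ⋆ s2 ⋆ s1, second s1 ⋆ s3 ⋆ s2

Normal form of the first expression: s3 ⋆ s2 ⋆ s1
Normal form of the second expression: s1 ⋆ s3 ⋆ s2
The forms do not match — not equal.


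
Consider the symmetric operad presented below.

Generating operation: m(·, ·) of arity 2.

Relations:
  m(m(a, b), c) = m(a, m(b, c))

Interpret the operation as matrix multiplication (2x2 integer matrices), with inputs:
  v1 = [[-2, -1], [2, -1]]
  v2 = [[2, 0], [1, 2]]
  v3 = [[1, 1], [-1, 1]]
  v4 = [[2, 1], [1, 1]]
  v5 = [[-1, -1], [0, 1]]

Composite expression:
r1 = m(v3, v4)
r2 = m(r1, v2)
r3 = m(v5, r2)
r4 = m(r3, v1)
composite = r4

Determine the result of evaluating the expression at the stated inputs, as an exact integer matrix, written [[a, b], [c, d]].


[[4, 10], [4, 2]]

m(v3, v4) = [[3, 2], [-1, 0]]
m(m(v3, v4), v2) = [[8, 4], [-2, 0]]
m(v5, m(m(v3, v4), v2)) = [[-6, -4], [-2, 0]]
m(m(v5, m(m(v3, v4), v2)), v1) = [[4, 10], [4, 2]]


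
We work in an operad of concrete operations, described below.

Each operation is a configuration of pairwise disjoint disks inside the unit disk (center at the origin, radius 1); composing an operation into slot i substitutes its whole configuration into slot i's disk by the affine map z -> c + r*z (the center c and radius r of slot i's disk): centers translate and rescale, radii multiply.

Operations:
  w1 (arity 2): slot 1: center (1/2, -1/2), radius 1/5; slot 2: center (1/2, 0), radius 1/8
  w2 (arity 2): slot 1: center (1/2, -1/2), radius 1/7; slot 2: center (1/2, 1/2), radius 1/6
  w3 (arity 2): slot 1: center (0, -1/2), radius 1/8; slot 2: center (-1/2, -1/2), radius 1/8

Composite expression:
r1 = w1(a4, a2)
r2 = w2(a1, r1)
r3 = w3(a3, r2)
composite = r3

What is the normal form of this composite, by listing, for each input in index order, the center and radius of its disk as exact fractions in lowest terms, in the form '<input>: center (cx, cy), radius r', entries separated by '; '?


Below w3, radii multiply path by path; the a-disk centers shift.
tracing a3 down its 1-map path: center (0, -1/2), radius 1/8
tracing a1 down its 2-map path: center (-7/16, -9/16), radius 1/56
tracing a4 down its 3-map path: center (-41/96, -43/96), radius 1/240
tracing a2 down its 3-map path: center (-41/96, -7/16), radius 1/384

a1: center (-7/16, -9/16), radius 1/56; a2: center (-41/96, -7/16), radius 1/384; a3: center (0, -1/2), radius 1/8; a4: center (-41/96, -43/96), radius 1/240


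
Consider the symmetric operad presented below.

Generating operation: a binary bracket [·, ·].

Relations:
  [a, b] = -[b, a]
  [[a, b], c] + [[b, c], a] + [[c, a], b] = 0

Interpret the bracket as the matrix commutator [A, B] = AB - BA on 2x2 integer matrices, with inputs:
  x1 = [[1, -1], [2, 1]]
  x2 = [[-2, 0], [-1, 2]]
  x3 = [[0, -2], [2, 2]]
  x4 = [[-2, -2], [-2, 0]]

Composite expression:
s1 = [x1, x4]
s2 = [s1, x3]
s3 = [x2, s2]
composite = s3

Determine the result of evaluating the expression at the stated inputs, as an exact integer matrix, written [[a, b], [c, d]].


[[-28, 112], [-40, 28]]

[x1, x4] = [[6, -2], [-4, -6]]
[[x1, x4], x3] = [[-12, -28], [-16, 12]]
[x2, [[x1, x4], x3]] = [[-28, 112], [-40, 28]]


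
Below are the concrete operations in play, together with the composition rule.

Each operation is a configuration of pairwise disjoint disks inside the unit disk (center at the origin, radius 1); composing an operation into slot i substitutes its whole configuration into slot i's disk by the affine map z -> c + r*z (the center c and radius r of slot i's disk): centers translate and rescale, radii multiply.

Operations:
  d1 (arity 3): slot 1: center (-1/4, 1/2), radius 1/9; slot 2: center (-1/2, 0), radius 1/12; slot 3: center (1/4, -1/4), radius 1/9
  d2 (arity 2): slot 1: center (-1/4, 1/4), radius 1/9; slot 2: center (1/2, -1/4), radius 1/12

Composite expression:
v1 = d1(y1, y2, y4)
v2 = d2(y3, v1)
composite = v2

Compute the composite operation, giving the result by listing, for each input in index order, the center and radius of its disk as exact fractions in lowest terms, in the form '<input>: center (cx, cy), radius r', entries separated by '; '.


y1: center (23/48, -5/24), radius 1/108; y2: center (11/24, -1/4), radius 1/144; y3: center (-1/4, 1/4), radius 1/9; y4: center (25/48, -13/48), radius 1/108


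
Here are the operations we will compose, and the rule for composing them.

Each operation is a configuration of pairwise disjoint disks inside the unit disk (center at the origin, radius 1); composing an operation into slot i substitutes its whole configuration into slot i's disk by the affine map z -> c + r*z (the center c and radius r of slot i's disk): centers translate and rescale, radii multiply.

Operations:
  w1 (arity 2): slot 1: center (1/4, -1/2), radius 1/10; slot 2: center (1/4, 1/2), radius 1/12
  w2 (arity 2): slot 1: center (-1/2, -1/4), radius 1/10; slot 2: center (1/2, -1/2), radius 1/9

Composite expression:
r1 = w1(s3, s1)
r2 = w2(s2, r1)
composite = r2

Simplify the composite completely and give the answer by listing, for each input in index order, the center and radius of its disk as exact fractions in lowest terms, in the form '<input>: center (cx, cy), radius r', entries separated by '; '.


s1: center (19/36, -4/9), radius 1/108; s2: center (-1/2, -1/4), radius 1/10; s3: center (19/36, -5/9), radius 1/90

Each s-disk chains the slot maps above it in w2; radii multiply.
s2 passes through 1 substitution, ending at center (-1/2, -1/4), radius 1/10
s3 passes through 2 substitutions, ending at center (19/36, -5/9), radius 1/90
s1 passes through 2 substitutions, ending at center (19/36, -4/9), radius 1/108


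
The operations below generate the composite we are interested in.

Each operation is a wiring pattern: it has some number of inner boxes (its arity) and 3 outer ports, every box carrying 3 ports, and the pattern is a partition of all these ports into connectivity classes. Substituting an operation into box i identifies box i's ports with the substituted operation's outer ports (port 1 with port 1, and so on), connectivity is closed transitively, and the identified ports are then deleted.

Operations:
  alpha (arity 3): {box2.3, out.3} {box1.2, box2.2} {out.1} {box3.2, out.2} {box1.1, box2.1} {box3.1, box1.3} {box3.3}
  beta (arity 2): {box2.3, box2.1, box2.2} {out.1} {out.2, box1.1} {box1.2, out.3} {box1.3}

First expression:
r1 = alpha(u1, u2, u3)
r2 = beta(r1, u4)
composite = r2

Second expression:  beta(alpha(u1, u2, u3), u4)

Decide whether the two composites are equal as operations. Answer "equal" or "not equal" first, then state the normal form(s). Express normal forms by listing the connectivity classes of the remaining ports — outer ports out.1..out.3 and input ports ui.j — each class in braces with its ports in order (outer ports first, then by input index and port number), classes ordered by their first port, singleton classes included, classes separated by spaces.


equal; the common form is {out.1} {out.2} {out.3, u3.2} {u1.1, u2.1} {u1.2, u2.2} {u1.3, u3.1} {u2.3} {u3.3} {u4.1, u4.2, u4.3}

The first composite normalizes to {out.1} {out.2} {out.3, u3.2} {u1.1, u2.1} {u1.2, u2.2} {u1.3, u3.1} {u2.3} {u3.3} {u4.1, u4.2, u4.3}
The second composite normalizes to {out.1} {out.2} {out.3, u3.2} {u1.1, u2.1} {u1.2, u2.2} {u1.3, u3.1} {u2.3} {u3.3} {u4.1, u4.2, u4.3}
Both agree, so they are equal.


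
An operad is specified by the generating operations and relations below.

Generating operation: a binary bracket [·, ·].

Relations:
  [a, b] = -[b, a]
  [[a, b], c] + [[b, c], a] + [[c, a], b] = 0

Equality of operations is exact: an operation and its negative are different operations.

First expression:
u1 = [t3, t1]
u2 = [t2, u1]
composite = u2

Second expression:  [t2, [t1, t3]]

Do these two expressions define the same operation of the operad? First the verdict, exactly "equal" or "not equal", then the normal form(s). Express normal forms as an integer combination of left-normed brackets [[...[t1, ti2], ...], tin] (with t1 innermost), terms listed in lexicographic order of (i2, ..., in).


not equal — first [[t1, t3], t2], second -[[t1, t3], t2]


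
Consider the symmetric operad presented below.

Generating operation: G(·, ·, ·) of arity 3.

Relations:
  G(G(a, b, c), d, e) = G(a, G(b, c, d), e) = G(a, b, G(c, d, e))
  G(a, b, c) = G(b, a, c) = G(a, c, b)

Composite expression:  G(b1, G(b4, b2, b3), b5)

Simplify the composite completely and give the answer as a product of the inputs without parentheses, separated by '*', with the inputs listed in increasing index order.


Both nesting and order wash out for G; what remains is which b's occur.
G(b4, b2, b3) flattens to b4 * b2 * b3
G(b1, G(b4, b2, b3), b5) flattens to b1 * b4 * b2 * b3 * b5
rearranged into index order: b1 * b2 * b3 * b4 * b5

b1 * b2 * b3 * b4 * b5


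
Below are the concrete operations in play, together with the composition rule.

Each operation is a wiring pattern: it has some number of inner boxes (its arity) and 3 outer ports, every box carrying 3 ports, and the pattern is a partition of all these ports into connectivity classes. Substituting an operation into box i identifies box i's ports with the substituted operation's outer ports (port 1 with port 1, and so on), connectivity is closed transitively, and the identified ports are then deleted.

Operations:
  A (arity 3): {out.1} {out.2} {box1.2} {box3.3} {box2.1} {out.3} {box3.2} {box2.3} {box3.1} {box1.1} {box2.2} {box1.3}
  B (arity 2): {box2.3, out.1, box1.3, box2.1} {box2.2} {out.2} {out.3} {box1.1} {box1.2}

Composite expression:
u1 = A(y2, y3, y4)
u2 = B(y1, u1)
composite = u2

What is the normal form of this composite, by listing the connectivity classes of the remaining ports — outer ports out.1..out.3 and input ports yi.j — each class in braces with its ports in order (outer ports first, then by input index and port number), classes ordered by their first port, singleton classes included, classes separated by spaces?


{out.1, y1.3} {out.2} {out.3} {y1.1} {y1.2} {y2.1} {y2.2} {y2.3} {y3.1} {y3.2} {y3.3} {y4.1} {y4.2} {y4.3}

After gluing at B, chains via deleted ports link the y-ports.
after A, the pattern on (y2, y3, y4) reads {out.1} {out.2} {out.3} {y2.1} {y2.2} {y2.3} {y3.1} {y3.2} {y3.3} {y4.1} {y4.2} {y4.3} (out.j = its outer ports)
after B, the pattern on (y1, y2, y3, y4) reads {out.1, y1.3} {out.2} {out.3} {y1.1} {y1.2} {y2.1} {y2.2} {y2.3} {y3.1} {y3.2} {y3.3} {y4.1} {y4.2} {y4.3} (out.j = its outer ports)


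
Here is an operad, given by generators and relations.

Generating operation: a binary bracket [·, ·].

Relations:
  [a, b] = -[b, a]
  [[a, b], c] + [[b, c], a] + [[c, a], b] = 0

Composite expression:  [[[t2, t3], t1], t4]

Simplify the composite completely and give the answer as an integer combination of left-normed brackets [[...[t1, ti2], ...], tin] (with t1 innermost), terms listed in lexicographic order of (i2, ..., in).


-[[[t1, t2], t3], t4] + [[[t1, t3], t2], t4]

A multilinear Lie element is pinned by t1-initial words (t1 innermost).
Composite bracket: [[[t2, t3], t1], t4]
Full expansion: 8 signed words from ab - ba (2^3 = 8).
Words beginning with t1 determine it all:
  t1t2t3t4 appears with sign -1, giving the term -[[[t1, t2], t3], t4]
  t1t3t2t4 appears with sign +1, giving the term +[[[t1, t3], t2], t4]


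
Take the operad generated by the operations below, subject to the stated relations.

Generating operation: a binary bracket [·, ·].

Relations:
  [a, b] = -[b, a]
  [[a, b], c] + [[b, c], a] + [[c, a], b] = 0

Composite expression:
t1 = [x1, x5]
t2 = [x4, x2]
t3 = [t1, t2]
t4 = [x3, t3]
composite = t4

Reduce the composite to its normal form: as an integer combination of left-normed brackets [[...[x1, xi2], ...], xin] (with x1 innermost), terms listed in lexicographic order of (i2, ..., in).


Expand each bracket as ab - ba; the x1-initial words give the coefficients.
Composite bracket: [x3, [[x1, x5], [x4, x2]]]
Each bracket splits as ab - ba, giving 16 signed words (2^4 = 16).
Keep just the words that open with x1:
  from x1x5x2x4x3, sign +1: term +[[[[x1, x5], x2], x4], x3]
  from x1x5x4x2x3, sign -1: term -[[[[x1, x5], x4], x2], x3]

[[[[x1, x5], x2], x4], x3] - [[[[x1, x5], x4], x2], x3]


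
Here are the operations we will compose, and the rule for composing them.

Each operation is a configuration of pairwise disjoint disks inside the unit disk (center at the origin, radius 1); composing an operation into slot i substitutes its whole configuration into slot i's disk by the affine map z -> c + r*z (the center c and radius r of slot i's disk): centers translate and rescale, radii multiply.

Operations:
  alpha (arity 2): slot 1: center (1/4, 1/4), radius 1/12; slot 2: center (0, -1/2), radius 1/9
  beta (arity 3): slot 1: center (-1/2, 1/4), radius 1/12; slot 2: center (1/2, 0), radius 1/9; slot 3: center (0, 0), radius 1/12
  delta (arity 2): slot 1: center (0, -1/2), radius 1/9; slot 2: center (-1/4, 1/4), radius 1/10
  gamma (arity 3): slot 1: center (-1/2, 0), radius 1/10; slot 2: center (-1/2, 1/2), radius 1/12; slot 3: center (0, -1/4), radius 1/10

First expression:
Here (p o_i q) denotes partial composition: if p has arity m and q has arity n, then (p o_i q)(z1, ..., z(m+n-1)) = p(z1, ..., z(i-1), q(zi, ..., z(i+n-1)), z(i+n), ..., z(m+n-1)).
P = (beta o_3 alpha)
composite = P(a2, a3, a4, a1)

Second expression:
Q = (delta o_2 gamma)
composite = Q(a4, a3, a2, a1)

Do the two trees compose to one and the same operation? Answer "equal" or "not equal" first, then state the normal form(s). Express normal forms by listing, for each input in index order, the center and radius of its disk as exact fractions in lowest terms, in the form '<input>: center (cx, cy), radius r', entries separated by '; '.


not equal; the first gives a1: center (0, -1/24), radius 1/108; a2: center (-1/2, 1/4), radius 1/12; a3: center (1/2, 0), radius 1/9; a4: center (1/48, 1/48), radius 1/144 and the second a1: center (-1/4, 9/40), radius 1/100; a2: center (-3/10, 3/10), radius 1/120; a3: center (-3/10, 1/4), radius 1/100; a4: center (0, -1/2), radius 1/9

In normal form, the first expression is a1: center (0, -1/24), radius 1/108; a2: center (-1/2, 1/4), radius 1/12; a3: center (1/2, 0), radius 1/9; a4: center (1/48, 1/48), radius 1/144
In normal form, the second expression is a1: center (-1/4, 9/40), radius 1/100; a2: center (-3/10, 3/10), radius 1/120; a3: center (-3/10, 1/4), radius 1/100; a4: center (0, -1/2), radius 1/9
They disagree, so not equal.
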